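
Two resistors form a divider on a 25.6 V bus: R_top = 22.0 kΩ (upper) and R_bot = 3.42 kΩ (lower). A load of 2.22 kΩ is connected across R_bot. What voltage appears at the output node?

V_out ≈ 1.48 V

The load sits in parallel with R_bot: R_bot‖R_L = (3.42 × 2.22) / (3.42 + 2.22) = 1.346 kΩ.
V_out = 25.6 × 1.346 / (22.0 + 1.346) = 25.6 × 1.346/23.35 = 1.48 V.
(Unloaded it would have been 3.44 V.)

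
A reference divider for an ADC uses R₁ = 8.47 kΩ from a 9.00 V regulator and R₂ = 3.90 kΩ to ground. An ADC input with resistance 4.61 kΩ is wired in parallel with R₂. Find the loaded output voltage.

The load sits in parallel with R₂: R₂‖R_L = (3.90 × 4.61) / (3.90 + 4.61) = 2.113 kΩ.
V_out = 9.00 × 2.113 / (8.47 + 2.113) = 9.00 × 2.113/10.58 = 1.80 V.

V_out ≈ 1.80 V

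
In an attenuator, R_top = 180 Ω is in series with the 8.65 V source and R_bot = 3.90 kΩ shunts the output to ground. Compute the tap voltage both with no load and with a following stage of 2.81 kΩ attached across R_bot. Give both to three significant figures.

Unloaded: 8.27 V; loaded: 7.79 V

Open-circuit: V = 8.65 × 3900/(180 + 3900) = 8.27 V.
With the load, R_bot becomes R_bot‖R_L = 1633 Ω, so V = 8.65 × 1633/1813 = 7.79 V.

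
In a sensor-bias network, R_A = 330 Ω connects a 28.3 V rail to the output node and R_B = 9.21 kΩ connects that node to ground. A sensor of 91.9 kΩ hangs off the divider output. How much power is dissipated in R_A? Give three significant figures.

P ≈ 3.49 mW

Total resistance from the source is R_A + (R_B‖R_L) = 8701 Ω, so I = 28.3/8701 Ω = 3.252 mA.
P = I²·R_A = (3.252 mA)² × 330 Ω = 3.49 mW.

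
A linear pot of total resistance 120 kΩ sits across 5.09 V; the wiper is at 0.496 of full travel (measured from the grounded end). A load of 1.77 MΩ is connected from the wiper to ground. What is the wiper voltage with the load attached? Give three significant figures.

V ≈ 2.48 V

The wiper splits the pot into (1−α)R = 60.48 kΩ above and αR = 59.52 kΩ below.
Lower section ‖ load = 57.58 kΩ.
V_wiper = 5.09 × 57.58/(60.48 + 57.58) = 2.48 V.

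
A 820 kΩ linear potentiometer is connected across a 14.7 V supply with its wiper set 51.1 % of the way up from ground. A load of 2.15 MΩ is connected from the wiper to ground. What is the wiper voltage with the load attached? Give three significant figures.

The wiper splits the pot into (1−α)R = 401.0 kΩ above and αR = 419.0 kΩ below.
Lower section ‖ load = 350.7 kΩ.
V_wiper = 14.7 × 350.7/(401.0 + 350.7) = 6.86 V.

V ≈ 6.86 V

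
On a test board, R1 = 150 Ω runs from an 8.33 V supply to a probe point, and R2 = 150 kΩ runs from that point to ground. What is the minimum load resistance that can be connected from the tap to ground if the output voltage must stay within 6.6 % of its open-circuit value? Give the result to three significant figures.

Output resistance R_th = R1‖R2 = (150 × 150000)/150200 = 149.9 Ω.
The fractional drop is R_th/(R_th + R_L); requiring this ≤ 0.0660 gives R_L ≥ R_th(1/0.0660 − 1) = 149.9 × 14.15 = 2.12 kΩ.

R_L(min) ≈ 2.12 kΩ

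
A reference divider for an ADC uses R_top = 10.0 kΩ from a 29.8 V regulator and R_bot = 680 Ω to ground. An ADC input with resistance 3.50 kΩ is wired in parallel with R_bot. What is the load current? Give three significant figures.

R_bot‖R_L = 569.4 Ω; V_out = 29.8 × 569.4/10570 = 1.605 V.
I_L = V_out / R_L = 1.605 / 3.50 kΩ = 0.459 mA.

I_L ≈ 0.459 mA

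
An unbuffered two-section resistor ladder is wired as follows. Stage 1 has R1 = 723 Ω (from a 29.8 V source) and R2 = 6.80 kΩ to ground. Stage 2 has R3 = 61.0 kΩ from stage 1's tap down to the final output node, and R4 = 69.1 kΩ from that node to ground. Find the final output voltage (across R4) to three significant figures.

Stage 2 presents R3+R4 = 130100 Ω as a load on stage 1's tap.
Stage 1's lower leg becomes R2‖(R3+R4) = 6462 Ω, so V_mid = 29.8 × 6462/7185 = 26.80 V.
Stage 2 is itself unloaded: V_out = V_mid × R4/(R3+R4) = 26.80 × 69100/130100 = 14.2 V.

V_out ≈ 14.2 V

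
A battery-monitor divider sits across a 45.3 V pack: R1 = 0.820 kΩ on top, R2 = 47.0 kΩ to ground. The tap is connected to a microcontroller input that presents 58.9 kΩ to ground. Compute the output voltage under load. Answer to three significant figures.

V_out ≈ 43.9 V

The load sits in parallel with R2: R2‖R_L = (47000 × 58900) / (47000 + 58900) = 26140 Ω.
V_out = 45.3 × 26140 / (820 + 26140) = 45.3 × 26140/26960 = 43.9 V.
(Unloaded it would have been 44.5 V.)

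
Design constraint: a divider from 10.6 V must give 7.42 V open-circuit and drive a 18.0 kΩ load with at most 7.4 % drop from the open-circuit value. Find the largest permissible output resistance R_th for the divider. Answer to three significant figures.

Loading drop = R_th/(R_th + R_L) ≤ 0.0740, so R_th ≤ R_L · ε/(1−ε) = 18.0 kΩ × 0.0740/0.9260 = 1.44 kΩ.
(Any R1, R2 with R2/(R1+R2) = 0.700 and R1‖R2 ≤ 1.44 kΩ will meet the spec.)

R_th ≤ 1.44 kΩ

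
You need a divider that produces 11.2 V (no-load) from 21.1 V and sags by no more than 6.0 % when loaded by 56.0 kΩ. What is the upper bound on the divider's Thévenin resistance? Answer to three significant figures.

Loading drop = R_th/(R_th + R_L) ≤ 0.0600, so R_th ≤ R_L · ε/(1−ε) = 56.0 kΩ × 0.0600/0.9400 = 3.57 kΩ.
(Any R1, R2 with R2/(R1+R2) = 0.531 and R1‖R2 ≤ 3.57 kΩ will meet the spec.)

R_th ≤ 3.57 kΩ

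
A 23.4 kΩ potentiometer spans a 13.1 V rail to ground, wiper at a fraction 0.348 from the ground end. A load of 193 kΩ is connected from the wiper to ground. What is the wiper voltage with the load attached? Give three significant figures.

The wiper splits the pot into (1−α)R = 15.26 kΩ above and αR = 8.143 kΩ below.
Lower section ‖ load = 7.814 kΩ.
V_wiper = 13.1 × 7.814/(15.26 + 7.814) = 4.44 V.

V ≈ 4.44 V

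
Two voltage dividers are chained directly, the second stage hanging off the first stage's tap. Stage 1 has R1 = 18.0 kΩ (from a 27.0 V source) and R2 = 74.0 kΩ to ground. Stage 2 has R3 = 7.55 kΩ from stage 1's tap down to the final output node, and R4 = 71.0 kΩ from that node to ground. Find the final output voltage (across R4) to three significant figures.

V_out ≈ 16.6 V

Stage 2 presents R3+R4 = 78.55 kΩ as a load on stage 1's tap.
Stage 1's lower leg becomes R2‖(R3+R4) = 38.10 kΩ, so V_mid = 27.0 × 38.10/56.10 = 18.34 V.
Stage 2 is itself unloaded: V_out = V_mid × R4/(R3+R4) = 18.34 × 71.0/78.55 = 16.6 V.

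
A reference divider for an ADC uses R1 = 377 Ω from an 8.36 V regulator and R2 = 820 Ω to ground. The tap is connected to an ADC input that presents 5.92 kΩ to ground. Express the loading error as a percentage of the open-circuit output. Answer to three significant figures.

4.18 %

The divider's output (Thévenin) resistance is R1‖R2 = 258.3 Ω.
Fractional drop under load = R_th/(R_th + R_L) = 258.3 / (258.3 + 5920) = 0.04180.
So the output falls by 4.18 %.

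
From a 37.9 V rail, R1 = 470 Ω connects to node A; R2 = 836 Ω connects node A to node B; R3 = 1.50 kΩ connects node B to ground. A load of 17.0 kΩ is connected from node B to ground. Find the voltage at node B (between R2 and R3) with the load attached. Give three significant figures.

V ≈ 19.5 V

At node B, R3 is in parallel with the load: R3‖R_L = 1378 Ω.
Below node A the resistance is R2 + (R3‖R_L) = 2214 Ω, so V_A = 37.9 × 2214/2684 = 31.26 V.
Then V_B = V_A × (R3‖R_L)/(R2 + R3‖R_L) = 31.26 × 1378/2214 = 19.5 V.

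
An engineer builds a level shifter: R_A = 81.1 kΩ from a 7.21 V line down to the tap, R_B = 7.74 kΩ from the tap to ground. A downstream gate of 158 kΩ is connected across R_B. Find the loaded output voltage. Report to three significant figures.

V_out ≈ 0.601 V

The load sits in parallel with R_B: R_B‖R_L = (7.74 × 158) / (7.74 + 158) = 7.379 kΩ.
V_out = 7.21 × 7.379 / (81.1 + 7.379) = 7.21 × 7.379/88.48 = 0.601 V.
(Unloaded it would have been 0.628 V.)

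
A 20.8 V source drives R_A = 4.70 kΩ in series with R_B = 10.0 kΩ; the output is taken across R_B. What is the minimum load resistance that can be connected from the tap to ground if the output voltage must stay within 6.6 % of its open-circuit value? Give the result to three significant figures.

R_L(min) ≈ 45.2 kΩ

Output resistance R_th = R_A‖R_B = (4.70 × 10.0)/14.70 = 3.197 kΩ.
The fractional drop is R_th/(R_th + R_L); requiring this ≤ 0.0660 gives R_L ≥ R_th(1/0.0660 − 1) = 3.197 × 14.15 = 45.2 kΩ.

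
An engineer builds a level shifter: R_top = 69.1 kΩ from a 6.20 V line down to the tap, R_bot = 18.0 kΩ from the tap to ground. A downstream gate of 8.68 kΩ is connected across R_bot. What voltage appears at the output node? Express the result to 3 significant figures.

The load sits in parallel with R_bot: R_bot‖R_L = (18.0 × 8.68) / (18.0 + 8.68) = 5.856 kΩ.
V_out = 6.20 × 5.856 / (69.1 + 5.856) = 6.20 × 5.856/74.96 = 0.484 V.

V_out ≈ 0.484 V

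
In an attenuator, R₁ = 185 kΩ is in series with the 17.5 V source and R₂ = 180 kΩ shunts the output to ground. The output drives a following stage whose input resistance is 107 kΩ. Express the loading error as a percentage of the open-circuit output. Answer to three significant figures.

The divider's output (Thévenin) resistance is R₁‖R₂ = 91.23 kΩ.
Fractional drop under load = R_th/(R_th + R_L) = 91.23 / (91.23 + 107) = 0.4602.
So the output falls by 46.0 %.

46.0 %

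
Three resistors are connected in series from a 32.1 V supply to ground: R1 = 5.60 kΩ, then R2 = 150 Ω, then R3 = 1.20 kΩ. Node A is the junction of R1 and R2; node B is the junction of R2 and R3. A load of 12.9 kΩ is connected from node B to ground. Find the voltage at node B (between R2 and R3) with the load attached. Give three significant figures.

At node B, R3 is in parallel with the load: R3‖R_L = 1098 Ω.
Below node A the resistance is R2 + (R3‖R_L) = 1248 Ω, so V_A = 32.1 × 1248/6848 = 5.850 V.
Then V_B = V_A × (R3‖R_L)/(R2 + R3‖R_L) = 5.850 × 1098/1248 = 5.15 V.

V ≈ 5.15 V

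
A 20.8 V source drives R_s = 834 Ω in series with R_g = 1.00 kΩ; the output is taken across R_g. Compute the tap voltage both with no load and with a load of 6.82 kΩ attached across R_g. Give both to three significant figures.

Open-circuit: V = 20.8 × 1000/(834 + 1000) = 11.3 V.
With the load, R_g becomes R_g‖R_L = 872.1 Ω, so V = 20.8 × 872.1/1706 = 10.6 V.

Unloaded: 11.3 V; loaded: 10.6 V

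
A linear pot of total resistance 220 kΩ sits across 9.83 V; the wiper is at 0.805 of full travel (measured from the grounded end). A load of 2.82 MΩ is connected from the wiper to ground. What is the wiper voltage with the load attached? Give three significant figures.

V ≈ 7.82 V

The wiper splits the pot into (1−α)R = 42.90 kΩ above and αR = 177.1 kΩ below.
Lower section ‖ load = 166.6 kΩ.
V_wiper = 9.83 × 166.6/(42.90 + 166.6) = 7.82 V.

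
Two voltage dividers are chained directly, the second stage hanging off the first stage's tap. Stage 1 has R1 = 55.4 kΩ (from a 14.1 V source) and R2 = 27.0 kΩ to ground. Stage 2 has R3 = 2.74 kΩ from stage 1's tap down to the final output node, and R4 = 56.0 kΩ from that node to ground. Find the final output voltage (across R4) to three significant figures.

Stage 2 presents R3+R4 = 58.74 kΩ as a load on stage 1's tap.
Stage 1's lower leg becomes R2‖(R3+R4) = 18.50 kΩ, so V_mid = 14.1 × 18.50/73.90 = 3.529 V.
Stage 2 is itself unloaded: V_out = V_mid × R4/(R3+R4) = 3.529 × 56.0/58.74 = 3.36 V.

V_out ≈ 3.36 V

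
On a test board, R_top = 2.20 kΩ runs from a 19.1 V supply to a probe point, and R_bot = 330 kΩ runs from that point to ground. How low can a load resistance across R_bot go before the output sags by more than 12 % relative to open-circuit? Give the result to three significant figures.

Output resistance R_th = R_top‖R_bot = (2.20 × 330)/332.2 = 2.185 kΩ.
The fractional drop is R_th/(R_th + R_L); requiring this ≤ 0.120 gives R_L ≥ R_th(1/0.120 − 1) = 2.185 × 7.333 = 16.0 kΩ.

R_L(min) ≈ 16.0 kΩ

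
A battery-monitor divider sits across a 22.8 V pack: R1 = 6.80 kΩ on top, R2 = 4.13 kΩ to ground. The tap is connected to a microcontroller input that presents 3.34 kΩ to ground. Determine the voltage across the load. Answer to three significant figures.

The load sits in parallel with R2: R2‖R_L = (4.13 × 3.34) / (4.13 + 3.34) = 1.847 kΩ.
V_out = 22.8 × 1.847 / (6.80 + 1.847) = 22.8 × 1.847/8.647 = 4.87 V.

V_out ≈ 4.87 V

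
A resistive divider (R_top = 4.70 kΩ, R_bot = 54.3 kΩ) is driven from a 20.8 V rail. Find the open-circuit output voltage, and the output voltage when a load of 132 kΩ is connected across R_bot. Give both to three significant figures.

Unloaded: 19.1 V; loaded: 18.5 V

Open-circuit: V = 20.8 × 54.3/(4.70 + 54.3) = 19.1 V.
With the load, R_bot becomes R_bot‖R_L = 38.47 kΩ, so V = 20.8 × 38.47/43.17 = 18.5 V.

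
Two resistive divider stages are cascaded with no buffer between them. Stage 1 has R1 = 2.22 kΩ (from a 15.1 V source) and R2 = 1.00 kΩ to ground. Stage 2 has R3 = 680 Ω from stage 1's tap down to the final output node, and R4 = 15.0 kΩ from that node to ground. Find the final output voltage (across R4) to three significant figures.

V_out ≈ 4.30 V

Stage 2 presents R3+R4 = 15680 Ω as a load on stage 1's tap.
Stage 1's lower leg becomes R2‖(R3+R4) = 940.0 Ω, so V_mid = 15.1 × 940.0/3160 = 4.492 V.
Stage 2 is itself unloaded: V_out = V_mid × R4/(R3+R4) = 4.492 × 15000/15680 = 4.30 V.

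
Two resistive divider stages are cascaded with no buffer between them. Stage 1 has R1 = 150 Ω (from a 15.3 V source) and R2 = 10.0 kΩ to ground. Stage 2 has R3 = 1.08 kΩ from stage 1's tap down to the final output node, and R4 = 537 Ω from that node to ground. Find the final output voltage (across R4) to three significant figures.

Stage 2 presents R3+R4 = 1617 Ω as a load on stage 1's tap.
Stage 1's lower leg becomes R2‖(R3+R4) = 1392 Ω, so V_mid = 15.3 × 1392/1542 = 13.81 V.
Stage 2 is itself unloaded: V_out = V_mid × R4/(R3+R4) = 13.81 × 537/1617 = 4.59 V.

V_out ≈ 4.59 V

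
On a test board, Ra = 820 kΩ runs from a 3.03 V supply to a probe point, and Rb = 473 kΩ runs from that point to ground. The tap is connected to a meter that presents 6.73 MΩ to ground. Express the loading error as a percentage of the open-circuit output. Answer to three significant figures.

4.27 %

The divider's output (Thévenin) resistance is Ra‖Rb = 300.0 kΩ.
Fractional drop under load = R_th/(R_th + R_L) = 300.0 / (300.0 + 6730) = 0.04267.
So the output falls by 4.27 %.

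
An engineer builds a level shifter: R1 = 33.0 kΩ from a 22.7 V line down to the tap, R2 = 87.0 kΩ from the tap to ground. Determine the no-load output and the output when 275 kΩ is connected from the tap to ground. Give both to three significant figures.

Open-circuit: V = 22.7 × 87.0/(33.0 + 87.0) = 16.5 V.
With the load, R2 becomes R2‖R_L = 66.09 kΩ, so V = 22.7 × 66.09/99.09 = 15.1 V.

Unloaded: 16.5 V; loaded: 15.1 V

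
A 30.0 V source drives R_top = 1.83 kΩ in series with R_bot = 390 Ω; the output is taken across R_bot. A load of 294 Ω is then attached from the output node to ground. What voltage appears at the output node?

V_out ≈ 2.52 V

The load sits in parallel with R_bot: R_bot‖R_L = (390 × 294) / (390 + 294) = 167.6 Ω.
V_out = 30.0 × 167.6 / (1830 + 167.6) = 30.0 × 167.6/1998 = 2.52 V.
(Unloaded it would have been 5.27 V.)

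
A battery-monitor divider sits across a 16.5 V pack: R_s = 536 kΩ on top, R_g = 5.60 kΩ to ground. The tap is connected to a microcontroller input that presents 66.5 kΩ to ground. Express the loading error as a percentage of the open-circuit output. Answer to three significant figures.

7.69 %

The divider's output (Thévenin) resistance is R_s‖R_g = 5.542 kΩ.
Fractional drop under load = R_th/(R_th + R_L) = 5.542 / (5.542 + 66.5) = 0.07693.
So the output falls by 7.69 %.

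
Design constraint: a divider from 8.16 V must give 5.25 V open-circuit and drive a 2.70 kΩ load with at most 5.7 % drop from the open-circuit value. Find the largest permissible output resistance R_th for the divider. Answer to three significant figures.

R_th ≤ 163 Ω

Loading drop = R_th/(R_th + R_L) ≤ 0.0570, so R_th ≤ R_L · ε/(1−ε) = 2.70 kΩ × 0.0570/0.9430 = 163 Ω.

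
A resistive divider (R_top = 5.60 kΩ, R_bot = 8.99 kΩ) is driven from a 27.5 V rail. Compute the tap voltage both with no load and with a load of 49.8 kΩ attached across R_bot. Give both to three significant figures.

Open-circuit: V = 27.5 × 8.99/(5.60 + 8.99) = 16.9 V.
With the load, R_bot becomes R_bot‖R_L = 7.615 kΩ, so V = 27.5 × 7.615/13.22 = 15.8 V.

Unloaded: 16.9 V; loaded: 15.8 V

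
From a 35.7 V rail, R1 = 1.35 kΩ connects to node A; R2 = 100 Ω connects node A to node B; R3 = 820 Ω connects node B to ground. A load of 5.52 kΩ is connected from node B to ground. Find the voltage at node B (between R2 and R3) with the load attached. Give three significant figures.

V ≈ 11.8 V

At node B, R3 is in parallel with the load: R3‖R_L = 713.9 Ω.
Below node A the resistance is R2 + (R3‖R_L) = 813.9 Ω, so V_A = 35.7 × 813.9/2164 = 13.43 V.
Then V_B = V_A × (R3‖R_L)/(R2 + R3‖R_L) = 13.43 × 713.9/813.9 = 11.8 V.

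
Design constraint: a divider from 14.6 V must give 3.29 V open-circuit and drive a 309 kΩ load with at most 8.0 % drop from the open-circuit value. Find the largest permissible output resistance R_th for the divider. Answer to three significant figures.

R_th ≤ 26.9 kΩ

Loading drop = R_th/(R_th + R_L) ≤ 0.0800, so R_th ≤ R_L · ε/(1−ε) = 309 kΩ × 0.0800/0.9200 = 26.9 kΩ.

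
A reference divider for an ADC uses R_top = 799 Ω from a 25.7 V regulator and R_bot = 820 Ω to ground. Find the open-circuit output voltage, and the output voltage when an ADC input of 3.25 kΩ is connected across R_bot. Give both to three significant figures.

Unloaded: 13.0 V; loaded: 11.6 V

Open-circuit: V = 25.7 × 820/(799 + 820) = 13.0 V.
With the load, R_bot becomes R_bot‖R_L = 654.8 Ω, so V = 25.7 × 654.8/1454 = 11.6 V.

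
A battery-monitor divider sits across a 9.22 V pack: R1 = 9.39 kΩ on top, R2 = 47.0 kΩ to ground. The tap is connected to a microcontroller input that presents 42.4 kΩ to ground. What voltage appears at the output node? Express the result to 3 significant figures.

The load sits in parallel with R2: R2‖R_L = (47.0 × 42.4) / (47.0 + 42.4) = 22.29 kΩ.
V_out = 9.22 × 22.29 / (9.39 + 22.29) = 9.22 × 22.29/31.68 = 6.49 V.

V_out ≈ 6.49 V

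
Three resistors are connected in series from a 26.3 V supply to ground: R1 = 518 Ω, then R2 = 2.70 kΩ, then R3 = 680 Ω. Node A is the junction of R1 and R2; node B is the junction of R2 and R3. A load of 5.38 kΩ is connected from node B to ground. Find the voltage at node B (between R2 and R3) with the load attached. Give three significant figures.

V ≈ 4.15 V

At node B, R3 is in parallel with the load: R3‖R_L = 603.7 Ω.
Below node A the resistance is R2 + (R3‖R_L) = 3304 Ω, so V_A = 26.3 × 3304/3822 = 22.74 V.
Then V_B = V_A × (R3‖R_L)/(R2 + R3‖R_L) = 22.74 × 603.7/3304 = 4.15 V.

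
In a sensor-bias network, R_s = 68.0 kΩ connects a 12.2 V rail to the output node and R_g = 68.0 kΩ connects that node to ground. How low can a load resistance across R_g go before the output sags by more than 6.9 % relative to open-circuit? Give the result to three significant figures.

R_L(min) ≈ 459 kΩ

Output resistance R_th = R_s‖R_g = (68.0 × 68.0)/136.0 = 34.00 kΩ.
The fractional drop is R_th/(R_th + R_L); requiring this ≤ 0.0690 gives R_L ≥ R_th(1/0.0690 − 1) = 34.00 × 13.49 = 459 kΩ.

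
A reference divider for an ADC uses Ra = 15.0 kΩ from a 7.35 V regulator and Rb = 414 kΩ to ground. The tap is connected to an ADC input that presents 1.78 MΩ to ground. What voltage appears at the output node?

The load sits in parallel with Rb: Rb‖R_L = (414 × 1780) / (414 + 1780) = 335.9 kΩ.
V_out = 7.35 × 335.9 / (15.0 + 335.9) = 7.35 × 335.9/350.9 = 7.04 V.

V_out ≈ 7.04 V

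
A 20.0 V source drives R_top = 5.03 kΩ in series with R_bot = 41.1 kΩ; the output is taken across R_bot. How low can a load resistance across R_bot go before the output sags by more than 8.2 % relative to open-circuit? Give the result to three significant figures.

Output resistance R_th = R_top‖R_bot = (5.03 × 41.1)/46.13 = 4.482 kΩ.
The fractional drop is R_th/(R_th + R_L); requiring this ≤ 0.0820 gives R_L ≥ R_th(1/0.0820 − 1) = 4.482 × 11.20 = 50.2 kΩ.

R_L(min) ≈ 50.2 kΩ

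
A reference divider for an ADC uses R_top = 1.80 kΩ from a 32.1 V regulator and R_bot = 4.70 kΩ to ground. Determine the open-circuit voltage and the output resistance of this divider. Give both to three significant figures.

V_th = 23.2 V, R_th = 1.30 kΩ

V_th is the open-circuit tap voltage: 32.1 × 4.70/(1.80 + 4.70) = 23.2 V.
With the supply zeroed, R_top and R_bot appear in parallel from the tap: R_th = R_top‖R_bot = (1.80 × 4.70)/6.500 = 1.30 kΩ.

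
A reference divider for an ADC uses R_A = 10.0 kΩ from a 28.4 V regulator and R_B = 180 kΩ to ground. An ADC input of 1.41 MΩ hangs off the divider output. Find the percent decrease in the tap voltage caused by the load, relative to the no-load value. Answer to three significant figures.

The divider's output (Thévenin) resistance is R_A‖R_B = 9.474 kΩ.
Fractional drop under load = R_th/(R_th + R_L) = 9.474 / (9.474 + 1410) = 0.006674.
So the output falls by 0.667 %.

0.667 %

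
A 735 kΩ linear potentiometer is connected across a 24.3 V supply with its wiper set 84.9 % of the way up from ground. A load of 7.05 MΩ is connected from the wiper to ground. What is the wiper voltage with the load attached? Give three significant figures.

The wiper splits the pot into (1−α)R = 111.0 kΩ above and αR = 624.0 kΩ below.
Lower section ‖ load = 573.3 kΩ.
V_wiper = 24.3 × 573.3/(111.0 + 573.3) = 20.4 V.

V ≈ 20.4 V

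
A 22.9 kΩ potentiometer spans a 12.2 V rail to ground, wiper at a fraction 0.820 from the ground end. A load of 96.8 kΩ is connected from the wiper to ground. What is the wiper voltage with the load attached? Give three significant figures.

The wiper splits the pot into (1−α)R = 4.122 kΩ above and αR = 18.78 kΩ below.
Lower section ‖ load = 15.73 kΩ.
V_wiper = 12.2 × 15.73/(4.122 + 15.73) = 9.67 V.

V ≈ 9.67 V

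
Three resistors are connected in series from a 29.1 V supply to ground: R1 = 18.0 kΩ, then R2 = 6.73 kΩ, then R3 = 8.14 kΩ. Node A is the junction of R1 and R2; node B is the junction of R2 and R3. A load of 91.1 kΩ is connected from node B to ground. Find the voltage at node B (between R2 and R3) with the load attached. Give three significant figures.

V ≈ 6.75 V

At node B, R3 is in parallel with the load: R3‖R_L = 7.472 kΩ.
Below node A the resistance is R2 + (R3‖R_L) = 14.20 kΩ, so V_A = 29.1 × 14.20/32.20 = 12.83 V.
Then V_B = V_A × (R3‖R_L)/(R2 + R3‖R_L) = 12.83 × 7.472/14.20 = 6.75 V.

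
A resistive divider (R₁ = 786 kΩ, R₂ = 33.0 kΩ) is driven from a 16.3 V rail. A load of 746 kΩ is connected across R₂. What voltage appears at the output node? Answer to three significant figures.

V_out ≈ 0.630 V

The load sits in parallel with R₂: R₂‖R_L = (33.0 × 746) / (33.0 + 746) = 31.60 kΩ.
V_out = 16.3 × 31.60 / (786 + 31.60) = 16.3 × 31.60/817.6 = 0.630 V.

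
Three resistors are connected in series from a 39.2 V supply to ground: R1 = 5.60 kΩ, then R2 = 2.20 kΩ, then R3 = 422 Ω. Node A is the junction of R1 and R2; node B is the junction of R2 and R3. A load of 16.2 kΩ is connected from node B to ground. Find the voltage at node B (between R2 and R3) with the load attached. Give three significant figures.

At node B, R3 is in parallel with the load: R3‖R_L = 411.3 Ω.
Below node A the resistance is R2 + (R3‖R_L) = 2611 Ω, so V_A = 39.2 × 2611/8211 = 12.47 V.
Then V_B = V_A × (R3‖R_L)/(R2 + R3‖R_L) = 12.47 × 411.3/2611 = 1.96 V.

V ≈ 1.96 V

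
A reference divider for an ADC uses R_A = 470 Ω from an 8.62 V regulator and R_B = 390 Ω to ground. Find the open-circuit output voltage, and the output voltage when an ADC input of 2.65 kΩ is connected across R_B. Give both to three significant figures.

Unloaded: 3.91 V; loaded: 3.62 V

Open-circuit: V = 8.62 × 390/(470 + 390) = 3.91 V.
With the load, R_B becomes R_B‖R_L = 340.0 Ω, so V = 8.62 × 340.0/810.0 = 3.62 V.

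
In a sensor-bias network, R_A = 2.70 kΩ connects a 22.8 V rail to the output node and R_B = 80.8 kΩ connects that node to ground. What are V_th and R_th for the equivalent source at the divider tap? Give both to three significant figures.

V_th = 22.1 V, R_th = 2.61 kΩ

V_th is the open-circuit tap voltage: 22.8 × 80.8/(2.70 + 80.8) = 22.1 V.
With the supply zeroed, R_A and R_B appear in parallel from the tap: R_th = R_A‖R_B = (2.70 × 80.8)/83.50 = 2.61 kΩ.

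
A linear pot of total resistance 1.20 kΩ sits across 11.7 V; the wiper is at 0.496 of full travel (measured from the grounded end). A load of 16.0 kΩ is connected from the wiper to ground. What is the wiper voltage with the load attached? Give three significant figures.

V ≈ 5.70 V

The wiper splits the pot into (1−α)R = 604.8 Ω above and αR = 595.2 Ω below.
Lower section ‖ load = 573.9 Ω.
V_wiper = 11.7 × 573.9/(604.8 + 573.9) = 5.70 V.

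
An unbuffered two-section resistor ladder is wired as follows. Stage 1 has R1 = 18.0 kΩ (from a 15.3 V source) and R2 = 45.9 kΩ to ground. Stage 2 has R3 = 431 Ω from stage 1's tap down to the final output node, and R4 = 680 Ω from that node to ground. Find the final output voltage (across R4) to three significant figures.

Stage 2 presents R3+R4 = 1111 Ω as a load on stage 1's tap.
Stage 1's lower leg becomes R2‖(R3+R4) = 1085 Ω, so V_mid = 15.3 × 1085/19080 = 0.8696 V.
Stage 2 is itself unloaded: V_out = V_mid × R4/(R3+R4) = 0.8696 × 680/1111 = 0.532 V.

V_out ≈ 0.532 V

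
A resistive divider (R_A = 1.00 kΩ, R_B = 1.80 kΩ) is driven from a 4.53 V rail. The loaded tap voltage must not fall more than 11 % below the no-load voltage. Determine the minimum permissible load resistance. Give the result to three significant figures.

Output resistance R_th = R_A‖R_B = (1000 × 1800)/2800 = 642.9 Ω.
The fractional drop is R_th/(R_th + R_L); requiring this ≤ 0.110 gives R_L ≥ R_th(1/0.110 − 1) = 642.9 × 8.091 = 5.20 kΩ.

R_L(min) ≈ 5.20 kΩ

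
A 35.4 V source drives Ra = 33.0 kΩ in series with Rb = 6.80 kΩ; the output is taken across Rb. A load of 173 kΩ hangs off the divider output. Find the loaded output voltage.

V_out ≈ 5.86 V

The load sits in parallel with Rb: Rb‖R_L = (6.80 × 173) / (6.80 + 173) = 6.543 kΩ.
V_out = 35.4 × 6.543 / (33.0 + 6.543) = 35.4 × 6.543/39.54 = 5.86 V.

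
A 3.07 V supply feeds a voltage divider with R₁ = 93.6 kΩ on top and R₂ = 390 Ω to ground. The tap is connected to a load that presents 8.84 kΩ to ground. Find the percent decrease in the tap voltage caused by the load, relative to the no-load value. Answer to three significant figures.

4.21 %

The divider's output (Thévenin) resistance is R₁‖R₂ = 388.4 Ω.
Fractional drop under load = R_th/(R_th + R_L) = 388.4 / (388.4 + 8840) = 0.04209.
So the output falls by 4.21 %.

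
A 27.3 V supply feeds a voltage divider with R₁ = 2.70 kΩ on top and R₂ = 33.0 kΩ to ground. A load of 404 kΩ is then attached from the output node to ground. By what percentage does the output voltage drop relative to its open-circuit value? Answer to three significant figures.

0.614 %

The divider's output (Thévenin) resistance is R₁‖R₂ = 2.496 kΩ.
Fractional drop under load = R_th/(R_th + R_L) = 2.496 / (2.496 + 404) = 0.006140.
So the output falls by 0.614 %.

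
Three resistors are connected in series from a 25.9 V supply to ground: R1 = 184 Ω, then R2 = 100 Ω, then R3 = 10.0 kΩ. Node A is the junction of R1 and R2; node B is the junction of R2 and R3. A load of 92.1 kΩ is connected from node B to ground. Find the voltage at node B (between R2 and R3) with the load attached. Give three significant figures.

V ≈ 25.1 V

At node B, R3 is in parallel with the load: R3‖R_L = 9021 Ω.
Below node A the resistance is R2 + (R3‖R_L) = 9121 Ω, so V_A = 25.9 × 9121/9305 = 25.39 V.
Then V_B = V_A × (R3‖R_L)/(R2 + R3‖R_L) = 25.39 × 9021/9121 = 25.1 V.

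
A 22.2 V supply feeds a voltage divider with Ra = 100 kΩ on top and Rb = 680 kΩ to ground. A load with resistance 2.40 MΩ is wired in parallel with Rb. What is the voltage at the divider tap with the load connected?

The load sits in parallel with Rb: Rb‖R_L = (680 × 2400) / (680 + 2400) = 529.9 kΩ.
V_out = 22.2 × 529.9 / (100 + 529.9) = 22.2 × 529.9/629.9 = 18.7 V.

V_out ≈ 18.7 V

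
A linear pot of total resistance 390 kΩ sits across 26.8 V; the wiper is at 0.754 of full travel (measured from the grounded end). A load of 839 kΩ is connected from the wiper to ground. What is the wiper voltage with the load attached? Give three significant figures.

V ≈ 18.6 V

The wiper splits the pot into (1−α)R = 95.94 kΩ above and αR = 294.1 kΩ below.
Lower section ‖ load = 217.7 kΩ.
V_wiper = 26.8 × 217.7/(95.94 + 217.7) = 18.6 V.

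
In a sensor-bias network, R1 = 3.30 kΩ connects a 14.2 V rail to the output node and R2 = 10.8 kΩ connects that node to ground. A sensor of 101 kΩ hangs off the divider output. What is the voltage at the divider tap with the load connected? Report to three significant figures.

The load sits in parallel with R2: R2‖R_L = (10.8 × 101) / (10.8 + 101) = 9.757 kΩ.
V_out = 14.2 × 9.757 / (3.30 + 9.757) = 14.2 × 9.757/13.06 = 10.6 V.
(Unloaded it would have been 10.9 V.)

V_out ≈ 10.6 V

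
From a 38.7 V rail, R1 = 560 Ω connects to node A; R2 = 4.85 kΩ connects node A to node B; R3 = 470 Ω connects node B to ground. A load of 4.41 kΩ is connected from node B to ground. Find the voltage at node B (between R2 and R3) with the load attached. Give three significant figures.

V ≈ 2.82 V

At node B, R3 is in parallel with the load: R3‖R_L = 424.7 Ω.
Below node A the resistance is R2 + (R3‖R_L) = 5275 Ω, so V_A = 38.7 × 5275/5835 = 34.99 V.
Then V_B = V_A × (R3‖R_L)/(R2 + R3‖R_L) = 34.99 × 424.7/5275 = 2.82 V.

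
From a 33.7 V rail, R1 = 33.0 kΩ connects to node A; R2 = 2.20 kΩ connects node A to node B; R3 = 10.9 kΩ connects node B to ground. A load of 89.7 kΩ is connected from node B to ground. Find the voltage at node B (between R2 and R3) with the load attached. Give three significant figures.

V ≈ 7.29 V

At node B, R3 is in parallel with the load: R3‖R_L = 9.719 kΩ.
Below node A the resistance is R2 + (R3‖R_L) = 11.92 kΩ, so V_A = 33.7 × 11.92/44.92 = 8.942 V.
Then V_B = V_A × (R3‖R_L)/(R2 + R3‖R_L) = 8.942 × 9.719/11.92 = 7.29 V.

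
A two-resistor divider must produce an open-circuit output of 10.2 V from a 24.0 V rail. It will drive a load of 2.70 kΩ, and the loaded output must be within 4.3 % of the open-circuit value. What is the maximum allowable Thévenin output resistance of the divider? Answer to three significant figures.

Loading drop = R_th/(R_th + R_L) ≤ 0.0430, so R_th ≤ R_L · ε/(1−ε) = 2.70 kΩ × 0.0430/0.9570 = 121 Ω.
(Any R1, R2 with R2/(R1+R2) = 0.425 and R1‖R2 ≤ 121 Ω will meet the spec.)

R_th ≤ 121 Ω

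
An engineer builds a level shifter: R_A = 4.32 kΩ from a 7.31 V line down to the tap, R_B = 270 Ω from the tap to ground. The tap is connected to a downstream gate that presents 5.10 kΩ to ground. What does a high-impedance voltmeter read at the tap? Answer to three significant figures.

The load sits in parallel with R_B: R_B‖R_L = (270 × 5100) / (270 + 5100) = 256.4 Ω.
V_out = 7.31 × 256.4 / (4320 + 256.4) = 7.31 × 256.4/4576 = 0.410 V.
(Unloaded it would have been 0.430 V.)

V_out ≈ 0.410 V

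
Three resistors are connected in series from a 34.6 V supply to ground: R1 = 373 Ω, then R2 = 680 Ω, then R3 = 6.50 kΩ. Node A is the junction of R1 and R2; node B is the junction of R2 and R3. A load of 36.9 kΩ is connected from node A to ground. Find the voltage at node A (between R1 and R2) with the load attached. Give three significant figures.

Below node A the series string R2+R3 = 7180 Ω sits in parallel with the 36900 Ω load: 6010 Ω.
V_A = 34.6 × 6010/(373 + 6010) = 32.6 V.

V ≈ 32.6 V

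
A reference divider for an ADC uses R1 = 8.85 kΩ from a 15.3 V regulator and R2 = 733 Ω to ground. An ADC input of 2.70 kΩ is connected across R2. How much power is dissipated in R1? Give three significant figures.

Total resistance from the source is R1 + (R2‖R_L) = 9426 Ω, so I = 15.3/9426 Ω = 1.623 mA.
P = I²·R1 = (1.623 mA)² × 8.85 kΩ = 23.3 mW.

P ≈ 23.3 mW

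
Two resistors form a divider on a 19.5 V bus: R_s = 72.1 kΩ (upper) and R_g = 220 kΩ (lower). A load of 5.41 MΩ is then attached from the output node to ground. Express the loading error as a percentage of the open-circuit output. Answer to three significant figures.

The divider's output (Thévenin) resistance is R_s‖R_g = 54.30 kΩ.
Fractional drop under load = R_th/(R_th + R_L) = 54.30 / (54.30 + 5410) = 0.009938.
So the output falls by 0.994 %.

0.994 %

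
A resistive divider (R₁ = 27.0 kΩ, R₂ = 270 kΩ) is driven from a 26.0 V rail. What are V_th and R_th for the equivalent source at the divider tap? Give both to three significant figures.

V_th = 23.6 V, R_th = 24.5 kΩ

V_th is the open-circuit tap voltage: 26.0 × 270/(27.0 + 270) = 23.6 V.
With the supply zeroed, R₁ and R₂ appear in parallel from the tap: R_th = R₁‖R₂ = (27.0 × 270)/297.0 = 24.5 kΩ.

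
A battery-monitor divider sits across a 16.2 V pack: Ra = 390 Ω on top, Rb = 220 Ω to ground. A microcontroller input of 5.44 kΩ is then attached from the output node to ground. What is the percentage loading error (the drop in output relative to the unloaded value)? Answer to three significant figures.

2.52 %

The divider's output (Thévenin) resistance is Ra‖Rb = 140.7 Ω.
Fractional drop under load = R_th/(R_th + R_L) = 140.7 / (140.7 + 5440) = 0.02520.
So the output falls by 2.52 %.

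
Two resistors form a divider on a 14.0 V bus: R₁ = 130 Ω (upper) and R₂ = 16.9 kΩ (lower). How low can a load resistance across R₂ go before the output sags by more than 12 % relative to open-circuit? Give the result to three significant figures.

R_L(min) ≈ 946 Ω

Output resistance R_th = R₁‖R₂ = (130 × 16900)/17030 = 129.0 Ω.
The fractional drop is R_th/(R_th + R_L); requiring this ≤ 0.120 gives R_L ≥ R_th(1/0.120 − 1) = 129.0 × 7.333 = 946 Ω.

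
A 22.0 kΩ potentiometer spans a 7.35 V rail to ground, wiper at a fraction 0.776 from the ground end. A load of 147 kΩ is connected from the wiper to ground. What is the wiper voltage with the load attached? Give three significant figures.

The wiper splits the pot into (1−α)R = 4.928 kΩ above and αR = 17.07 kΩ below.
Lower section ‖ load = 15.30 kΩ.
V_wiper = 7.35 × 15.30/(4.928 + 15.30) = 5.56 V.

V ≈ 5.56 V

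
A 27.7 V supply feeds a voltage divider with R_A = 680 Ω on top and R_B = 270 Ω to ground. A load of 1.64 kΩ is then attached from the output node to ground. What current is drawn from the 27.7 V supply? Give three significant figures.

I ≈ 30.4 mA

R_B‖R_L = 231.8 Ω, so the source sees R_A + R_B‖R_L = 911.8 Ω.
I = 27.7 V / 911.8 Ω = 30.4 mA.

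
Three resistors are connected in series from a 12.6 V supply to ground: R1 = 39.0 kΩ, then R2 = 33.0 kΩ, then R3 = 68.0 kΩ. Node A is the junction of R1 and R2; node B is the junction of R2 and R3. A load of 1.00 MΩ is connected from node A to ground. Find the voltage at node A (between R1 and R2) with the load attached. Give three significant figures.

Below node A the series string R2+R3 = 101.0 kΩ sits in parallel with the 1000 kΩ load: 91.73 kΩ.
V_A = 12.6 × 91.73/(39.0 + 91.73) = 8.84 V.

V ≈ 8.84 V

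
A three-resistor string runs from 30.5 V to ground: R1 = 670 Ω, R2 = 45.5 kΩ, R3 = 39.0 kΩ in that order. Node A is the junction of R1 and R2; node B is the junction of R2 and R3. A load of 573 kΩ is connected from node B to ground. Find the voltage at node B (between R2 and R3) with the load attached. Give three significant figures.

At node B, R3 is in parallel with the load: R3‖R_L = 36510 Ω.
Below node A the resistance is R2 + (R3‖R_L) = 82010 Ω, so V_A = 30.5 × 82010/82680 = 30.25 V.
Then V_B = V_A × (R3‖R_L)/(R2 + R3‖R_L) = 30.25 × 36510/82010 = 13.5 V.

V ≈ 13.5 V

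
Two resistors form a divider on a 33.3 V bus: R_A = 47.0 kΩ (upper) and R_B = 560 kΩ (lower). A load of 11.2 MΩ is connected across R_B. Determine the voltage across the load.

The load sits in parallel with R_B: R_B‖R_L = (560 × 11200) / (560 + 11200) = 533.3 kΩ.
V_out = 33.3 × 533.3 / (47.0 + 533.3) = 33.3 × 533.3/580.3 = 30.6 V.

V_out ≈ 30.6 V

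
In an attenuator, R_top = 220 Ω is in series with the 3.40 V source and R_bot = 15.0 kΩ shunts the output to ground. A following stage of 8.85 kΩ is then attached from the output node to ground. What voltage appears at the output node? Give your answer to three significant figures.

The load sits in parallel with R_bot: R_bot‖R_L = (15000 × 8850) / (15000 + 8850) = 5566 Ω.
V_out = 3.40 × 5566 / (220 + 5566) = 3.40 × 5566/5786 = 3.27 V.
(Unloaded it would have been 3.35 V.)

V_out ≈ 3.27 V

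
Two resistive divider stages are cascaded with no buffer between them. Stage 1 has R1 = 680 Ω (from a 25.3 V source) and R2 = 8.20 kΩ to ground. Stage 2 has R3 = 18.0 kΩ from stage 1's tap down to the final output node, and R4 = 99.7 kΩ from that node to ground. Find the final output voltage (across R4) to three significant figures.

V_out ≈ 19.7 V

Stage 2 presents R3+R4 = 117700 Ω as a load on stage 1's tap.
Stage 1's lower leg becomes R2‖(R3+R4) = 7666 Ω, so V_mid = 25.3 × 7666/8346 = 23.24 V.
Stage 2 is itself unloaded: V_out = V_mid × R4/(R3+R4) = 23.24 × 99700/117700 = 19.7 V.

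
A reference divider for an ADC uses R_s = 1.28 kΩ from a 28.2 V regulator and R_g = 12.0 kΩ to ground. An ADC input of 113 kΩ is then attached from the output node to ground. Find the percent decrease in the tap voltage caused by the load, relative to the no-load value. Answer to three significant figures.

1.01 %

The divider's output (Thévenin) resistance is R_s‖R_g = 1.157 kΩ.
Fractional drop under load = R_th/(R_th + R_L) = 1.157 / (1.157 + 113) = 0.01013.
So the output falls by 1.01 %.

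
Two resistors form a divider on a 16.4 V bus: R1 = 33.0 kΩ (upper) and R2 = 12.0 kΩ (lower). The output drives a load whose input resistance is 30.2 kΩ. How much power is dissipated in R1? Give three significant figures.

Total resistance from the source is R1 + (R2‖R_L) = 41.59 kΩ, so I = 16.4/41.59 kΩ = 0.3943 mA.
P = I²·R1 = (0.3943 mA)² × 33.0 kΩ = 5.13 mW.

P ≈ 5.13 mW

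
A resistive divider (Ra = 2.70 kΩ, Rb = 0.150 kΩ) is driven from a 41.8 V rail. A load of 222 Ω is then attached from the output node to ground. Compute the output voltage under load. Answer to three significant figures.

The load sits in parallel with Rb: Rb‖R_L = (150 × 222) / (150 + 222) = 89.52 Ω.
V_out = 41.8 × 89.52 / (2700 + 89.52) = 41.8 × 89.52/2790 = 1.34 V.
(Unloaded it would have been 2.20 V.)

V_out ≈ 1.34 V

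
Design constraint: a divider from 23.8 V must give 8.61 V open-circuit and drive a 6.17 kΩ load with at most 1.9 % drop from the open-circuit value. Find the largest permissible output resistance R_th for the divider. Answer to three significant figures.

R_th ≤ 120 Ω

Loading drop = R_th/(R_th + R_L) ≤ 0.0190, so R_th ≤ R_L · ε/(1−ε) = 6.17 kΩ × 0.0190/0.9810 = 120 Ω.
(Any R1, R2 with R2/(R1+R2) = 0.362 and R1‖R2 ≤ 120 Ω will meet the spec.)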